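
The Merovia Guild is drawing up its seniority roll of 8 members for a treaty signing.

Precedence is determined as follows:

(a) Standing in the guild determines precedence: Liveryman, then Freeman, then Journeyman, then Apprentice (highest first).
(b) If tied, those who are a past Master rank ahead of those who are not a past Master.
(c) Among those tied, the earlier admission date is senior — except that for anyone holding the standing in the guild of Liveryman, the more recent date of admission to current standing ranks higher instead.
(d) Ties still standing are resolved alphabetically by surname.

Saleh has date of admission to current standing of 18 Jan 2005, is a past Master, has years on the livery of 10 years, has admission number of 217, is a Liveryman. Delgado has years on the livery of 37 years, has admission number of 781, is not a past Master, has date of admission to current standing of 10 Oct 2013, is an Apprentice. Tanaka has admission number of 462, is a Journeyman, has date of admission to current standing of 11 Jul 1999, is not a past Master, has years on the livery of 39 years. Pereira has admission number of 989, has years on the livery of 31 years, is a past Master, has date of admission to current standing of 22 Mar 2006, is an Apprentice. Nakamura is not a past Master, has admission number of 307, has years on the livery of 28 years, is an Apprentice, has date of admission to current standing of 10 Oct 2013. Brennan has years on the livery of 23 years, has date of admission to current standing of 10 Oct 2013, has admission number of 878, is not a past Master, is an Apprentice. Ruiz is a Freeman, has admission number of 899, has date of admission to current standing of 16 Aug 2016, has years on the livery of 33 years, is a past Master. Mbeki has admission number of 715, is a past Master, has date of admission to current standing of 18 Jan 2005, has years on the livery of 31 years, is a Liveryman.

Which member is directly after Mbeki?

Saleh

By standing in the guild: Mbeki and Saleh (Liveryman); then Ruiz (Freeman); then Tanaka (Journeyman); then Pereira, Brennan, Delgado and Nakamura (Apprentice).
Mbeki and Saleh are each a past Master, so the next rule applies.
Mbeki and Saleh both have date of admission to current standing 18 Jan 2005, so the next rule applies.
Among Mbeki and Saleh, alphabetically by surname: Mbeki before Saleh.
Among Pereira, Brennan, Delgado and Nakamura, a past Master before not a past Master: Pereira (a past Master) before Brennan, Delgado and Nakamura (not a past Master).
Brennan, Delgado and Nakamura all have date of admission to current standing 10 Oct 2013, so the next rule applies.
Among Brennan, Delgado and Nakamura, alphabetically by surname: Brennan before Delgado before Nakamura.
Order: Mbeki, Saleh, Ruiz, Tanaka, Pereira, Brennan, Delgado, Nakamura.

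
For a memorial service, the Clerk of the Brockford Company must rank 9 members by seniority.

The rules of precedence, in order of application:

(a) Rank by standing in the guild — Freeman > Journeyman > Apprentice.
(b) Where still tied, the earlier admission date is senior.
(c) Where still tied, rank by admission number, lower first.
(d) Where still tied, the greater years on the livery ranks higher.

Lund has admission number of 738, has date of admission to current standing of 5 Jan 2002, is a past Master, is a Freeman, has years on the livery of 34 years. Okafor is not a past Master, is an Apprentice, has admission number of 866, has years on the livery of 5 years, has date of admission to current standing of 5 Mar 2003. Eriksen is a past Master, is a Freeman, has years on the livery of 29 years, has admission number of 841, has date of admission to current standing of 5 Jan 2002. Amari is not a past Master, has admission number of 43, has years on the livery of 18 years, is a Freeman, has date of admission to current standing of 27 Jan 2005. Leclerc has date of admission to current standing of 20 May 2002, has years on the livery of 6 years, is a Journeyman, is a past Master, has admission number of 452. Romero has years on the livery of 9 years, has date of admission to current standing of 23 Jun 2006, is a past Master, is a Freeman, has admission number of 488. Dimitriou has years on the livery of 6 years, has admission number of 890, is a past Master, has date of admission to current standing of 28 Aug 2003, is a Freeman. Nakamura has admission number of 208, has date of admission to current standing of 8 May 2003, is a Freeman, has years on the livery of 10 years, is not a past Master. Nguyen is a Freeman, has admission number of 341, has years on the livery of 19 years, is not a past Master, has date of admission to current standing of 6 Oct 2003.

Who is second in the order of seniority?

Eriksen

By standing in the guild: Lund, Eriksen, Nakamura, Dimitriou, Nguyen, Amari and Romero (Freeman); then Leclerc (Journeyman); then Okafor (Apprentice).
Among Lund, Eriksen, Nakamura, Dimitriou, Nguyen, Amari and Romero, by date of admission to current standing (earlier first): Lund and Eriksen (5 Jan 2002) before Nakamura (8 May 2003) before Dimitriou (28 Aug 2003) before Nguyen (6 Oct 2003) before Amari (27 Jan 2005) before Romero (23 Jun 2006).
Among Lund and Eriksen, by admission number (lower first): Lund (738) before Eriksen (841).
Order: Lund, Eriksen, Nakamura, Dimitriou, Nguyen, Amari, Romero, Leclerc, Okafor.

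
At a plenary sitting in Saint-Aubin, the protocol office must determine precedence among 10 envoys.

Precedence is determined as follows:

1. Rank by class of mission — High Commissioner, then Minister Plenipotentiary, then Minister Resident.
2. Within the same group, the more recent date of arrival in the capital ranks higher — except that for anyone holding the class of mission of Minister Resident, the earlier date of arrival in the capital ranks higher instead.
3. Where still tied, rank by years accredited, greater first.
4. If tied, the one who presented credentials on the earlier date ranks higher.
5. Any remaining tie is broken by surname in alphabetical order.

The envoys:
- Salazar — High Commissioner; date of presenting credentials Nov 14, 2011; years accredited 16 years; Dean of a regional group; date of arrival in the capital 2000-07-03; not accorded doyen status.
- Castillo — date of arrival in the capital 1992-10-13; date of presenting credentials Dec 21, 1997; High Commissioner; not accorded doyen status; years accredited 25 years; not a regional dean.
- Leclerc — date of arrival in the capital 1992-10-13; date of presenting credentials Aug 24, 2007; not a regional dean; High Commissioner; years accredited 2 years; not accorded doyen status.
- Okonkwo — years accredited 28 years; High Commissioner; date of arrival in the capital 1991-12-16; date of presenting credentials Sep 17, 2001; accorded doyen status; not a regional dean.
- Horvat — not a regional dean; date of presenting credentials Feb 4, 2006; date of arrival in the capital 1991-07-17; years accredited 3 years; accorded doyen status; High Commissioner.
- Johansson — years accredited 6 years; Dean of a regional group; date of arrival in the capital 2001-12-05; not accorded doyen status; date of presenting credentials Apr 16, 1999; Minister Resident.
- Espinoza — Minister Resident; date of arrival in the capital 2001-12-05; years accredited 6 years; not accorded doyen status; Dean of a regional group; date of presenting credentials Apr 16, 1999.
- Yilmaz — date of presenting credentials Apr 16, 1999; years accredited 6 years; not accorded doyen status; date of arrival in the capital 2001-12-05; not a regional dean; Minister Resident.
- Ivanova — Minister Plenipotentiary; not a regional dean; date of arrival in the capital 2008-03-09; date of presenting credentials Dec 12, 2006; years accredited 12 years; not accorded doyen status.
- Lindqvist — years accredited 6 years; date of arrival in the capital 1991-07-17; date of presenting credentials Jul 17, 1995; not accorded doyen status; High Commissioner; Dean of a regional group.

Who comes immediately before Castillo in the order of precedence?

Salazar

By class of mission: Salazar, Castillo, Leclerc, Okonkwo, Lindqvist and Horvat (High Commissioner); then Ivanova (Minister Plenipotentiary); then Espinoza, Johansson and Yilmaz (Minister Resident).
Among Salazar, Castillo, Leclerc, Okonkwo, Lindqvist and Horvat, by date of arrival in the capital (later first): Salazar (2000-07-03) before Castillo and Leclerc (1992-10-13) before Okonkwo (1991-12-16) before Lindqvist and Horvat (1991-07-17).
Among Castillo and Leclerc, by years accredited (higher first): Castillo (25 years) before Leclerc (2 years).
Among Lindqvist and Horvat, by years accredited (higher first): Lindqvist (6 years) before Horvat (3 years).
Espinoza, Johansson and Yilmaz all have date of arrival in the capital 2001-12-05, so the next rule applies.
Espinoza, Johansson and Yilmaz all have years accredited 6 years, so the next rule applies.
Espinoza, Johansson and Yilmaz all have date of presenting credentials Apr 16, 1999, so the next rule applies.
Among Espinoza, Johansson and Yilmaz, alphabetically by surname: Espinoza before Johansson before Yilmaz.
Order: Salazar, Castillo, Leclerc, Okonkwo, Lindqvist, Horvat, Ivanova, Espinoza, Johansson, Yilmaz.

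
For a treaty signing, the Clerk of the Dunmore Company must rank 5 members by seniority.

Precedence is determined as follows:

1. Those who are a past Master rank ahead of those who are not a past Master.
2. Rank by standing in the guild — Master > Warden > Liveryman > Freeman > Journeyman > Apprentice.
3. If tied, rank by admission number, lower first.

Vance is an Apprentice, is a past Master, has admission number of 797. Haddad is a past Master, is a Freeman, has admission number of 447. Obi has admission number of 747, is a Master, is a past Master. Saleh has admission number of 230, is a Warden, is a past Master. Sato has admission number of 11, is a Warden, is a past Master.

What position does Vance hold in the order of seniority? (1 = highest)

By the first rule: Obi, Sato, Saleh, Haddad and Vance (each a past Master).
Among Obi, Sato, Saleh, Haddad and Vance, by standing in the guild: Obi (Master) before Sato and Saleh (Warden) before Haddad (Freeman) before Vance (Apprentice).
Among Sato and Saleh, by admission number (lower first): Sato (11) before Saleh (230).
Order: Obi, Sato, Saleh, Haddad, Vance. So position 5.

5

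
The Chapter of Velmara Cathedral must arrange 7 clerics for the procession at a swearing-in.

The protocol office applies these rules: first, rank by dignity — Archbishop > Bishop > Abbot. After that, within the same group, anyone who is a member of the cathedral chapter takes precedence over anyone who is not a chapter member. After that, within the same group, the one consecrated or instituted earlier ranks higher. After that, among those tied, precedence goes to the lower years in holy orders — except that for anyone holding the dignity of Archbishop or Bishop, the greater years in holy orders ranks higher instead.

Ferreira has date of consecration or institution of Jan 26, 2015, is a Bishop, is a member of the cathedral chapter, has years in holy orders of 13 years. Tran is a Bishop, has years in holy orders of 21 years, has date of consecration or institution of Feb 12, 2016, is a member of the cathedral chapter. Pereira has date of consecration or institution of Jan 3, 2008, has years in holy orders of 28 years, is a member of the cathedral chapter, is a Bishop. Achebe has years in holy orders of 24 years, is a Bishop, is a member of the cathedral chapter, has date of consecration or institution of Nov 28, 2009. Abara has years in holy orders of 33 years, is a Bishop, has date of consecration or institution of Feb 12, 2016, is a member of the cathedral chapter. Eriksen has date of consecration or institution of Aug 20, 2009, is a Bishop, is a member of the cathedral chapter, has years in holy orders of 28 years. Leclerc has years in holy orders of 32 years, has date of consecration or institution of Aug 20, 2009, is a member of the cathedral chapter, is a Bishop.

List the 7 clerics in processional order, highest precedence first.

By dignity: Pereira, Leclerc, Eriksen, Achebe, Ferreira, Abara and Tran (Bishop).
Pereira, Leclerc, Eriksen, Achebe, Ferreira, Abara and Tran are each a member of the cathedral chapter, so the next rule applies.
Among Pereira, Leclerc, Eriksen, Achebe, Ferreira, Abara and Tran, by date of consecration or institution (earlier first): Pereira (Jan 3, 2008) before Leclerc and Eriksen (Aug 20, 2009) before Achebe (Nov 28, 2009) before Ferreira (Jan 26, 2015) before Abara and Tran (Feb 12, 2016).
Among Leclerc and Eriksen, by years in holy orders (higher first) (reversed rule for this group): Leclerc (32 years) before Eriksen (28 years).
Among Abara and Tran, by years in holy orders (higher first) (reversed rule for this group): Abara (33 years) before Tran (21 years).
Full order: Pereira, Leclerc, Eriksen, Achebe, Ferreira, Abara, Tran.

Pereira, Leclerc, Eriksen, Achebe, Ferreira, Abara, Tran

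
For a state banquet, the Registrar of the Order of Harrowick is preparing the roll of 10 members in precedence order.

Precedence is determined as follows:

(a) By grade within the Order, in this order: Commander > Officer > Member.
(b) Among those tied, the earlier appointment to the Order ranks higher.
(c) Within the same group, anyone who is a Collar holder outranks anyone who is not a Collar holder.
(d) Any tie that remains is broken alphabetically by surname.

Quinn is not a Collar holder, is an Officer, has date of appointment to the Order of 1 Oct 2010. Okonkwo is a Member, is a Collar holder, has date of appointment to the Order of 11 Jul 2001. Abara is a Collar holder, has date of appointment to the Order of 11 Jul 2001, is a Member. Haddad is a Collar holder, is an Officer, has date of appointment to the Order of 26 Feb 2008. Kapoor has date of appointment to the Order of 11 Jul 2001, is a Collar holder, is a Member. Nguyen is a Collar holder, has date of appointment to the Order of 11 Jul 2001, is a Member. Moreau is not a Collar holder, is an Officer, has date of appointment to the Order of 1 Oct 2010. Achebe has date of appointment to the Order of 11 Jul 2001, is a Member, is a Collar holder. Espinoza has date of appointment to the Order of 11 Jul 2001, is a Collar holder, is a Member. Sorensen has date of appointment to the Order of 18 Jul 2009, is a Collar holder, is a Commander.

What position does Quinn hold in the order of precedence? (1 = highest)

4

By grade within the Order: Sorensen (Commander); then Haddad, Moreau and Quinn (Officer); then Abara, Achebe, Espinoza, Kapoor, Nguyen and Okonkwo (Member).
Among Haddad, Moreau and Quinn, by date of appointment to the Order (earlier first): Haddad (26 Feb 2008) before Moreau and Quinn (1 Oct 2010).
Moreau and Quinn are each not a Collar holder, so the next rule applies.
Among Moreau and Quinn, alphabetically by surname: Moreau before Quinn.
Abara, Achebe, Espinoza, Kapoor, Nguyen and Okonkwo all have date of appointment to the Order 11 Jul 2001, so the next rule applies.
Abara, Achebe, Espinoza, Kapoor, Nguyen and Okonkwo are each a Collar holder, so the next rule applies.
Among Abara, Achebe, Espinoza, Kapoor, Nguyen and Okonkwo, alphabetically by surname: Abara before Achebe before Espinoza before Kapoor before Nguyen before Okonkwo.
Order: Sorensen, Haddad, Moreau, Quinn, Abara, Achebe, Espinoza, Kapoor, Nguyen, Okonkwo. So position 4.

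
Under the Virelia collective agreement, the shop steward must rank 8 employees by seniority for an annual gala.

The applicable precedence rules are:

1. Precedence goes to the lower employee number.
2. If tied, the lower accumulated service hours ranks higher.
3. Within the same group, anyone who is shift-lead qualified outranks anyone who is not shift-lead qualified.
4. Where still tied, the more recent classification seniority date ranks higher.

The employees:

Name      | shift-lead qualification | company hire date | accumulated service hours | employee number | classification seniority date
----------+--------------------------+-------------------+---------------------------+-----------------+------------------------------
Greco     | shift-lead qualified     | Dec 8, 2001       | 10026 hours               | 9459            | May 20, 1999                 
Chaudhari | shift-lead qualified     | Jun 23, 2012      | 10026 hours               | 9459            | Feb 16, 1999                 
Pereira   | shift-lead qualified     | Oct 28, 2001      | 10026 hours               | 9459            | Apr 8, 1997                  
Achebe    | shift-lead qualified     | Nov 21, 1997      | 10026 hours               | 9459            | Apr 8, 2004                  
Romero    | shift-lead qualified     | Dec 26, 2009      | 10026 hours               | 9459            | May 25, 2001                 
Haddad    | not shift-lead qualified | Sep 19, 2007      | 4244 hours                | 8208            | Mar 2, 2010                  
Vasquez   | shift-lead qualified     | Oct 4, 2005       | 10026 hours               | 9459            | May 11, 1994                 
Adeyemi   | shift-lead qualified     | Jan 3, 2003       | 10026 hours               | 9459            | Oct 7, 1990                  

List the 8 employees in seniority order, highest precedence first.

By employee number (lower first): Haddad (8208); then Achebe, Romero, Greco, Chaudhari, Pereira, Vasquez and Adeyemi (each 9459).
Achebe, Romero, Greco, Chaudhari, Pereira, Vasquez and Adeyemi all have accumulated service hours 10026 hours, so the next rule applies.
Achebe, Romero, Greco, Chaudhari, Pereira, Vasquez and Adeyemi are each shift-lead qualified, so the next rule applies.
Among Achebe, Romero, Greco, Chaudhari, Pereira, Vasquez and Adeyemi, by classification seniority date (later first): Achebe (Apr 8, 2004) before Romero (May 25, 2001) before Greco (May 20, 1999) before Chaudhari (Feb 16, 1999) before Pereira (Apr 8, 1997) before Vasquez (May 11, 1994) before Adeyemi (Oct 7, 1990).
Full order: Haddad, Achebe, Romero, Greco, Chaudhari, Pereira, Vasquez, Adeyemi.

Haddad, Achebe, Romero, Greco, Chaudhari, Pereira, Vasquez, Adeyemi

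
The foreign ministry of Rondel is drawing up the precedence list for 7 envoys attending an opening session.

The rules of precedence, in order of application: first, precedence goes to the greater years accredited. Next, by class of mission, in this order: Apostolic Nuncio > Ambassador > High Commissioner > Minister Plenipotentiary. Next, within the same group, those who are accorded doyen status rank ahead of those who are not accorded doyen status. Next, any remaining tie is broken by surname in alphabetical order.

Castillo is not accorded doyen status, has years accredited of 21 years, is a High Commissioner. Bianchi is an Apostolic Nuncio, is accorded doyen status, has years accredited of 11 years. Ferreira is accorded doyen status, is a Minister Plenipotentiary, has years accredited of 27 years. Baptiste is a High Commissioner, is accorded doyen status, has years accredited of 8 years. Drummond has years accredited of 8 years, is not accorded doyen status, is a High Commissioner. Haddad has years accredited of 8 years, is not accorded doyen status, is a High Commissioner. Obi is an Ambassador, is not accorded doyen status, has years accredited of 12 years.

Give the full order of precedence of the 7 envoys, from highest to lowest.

By years accredited (higher first): Ferreira (27 years); then Castillo (21 years); then Obi (12 years); then Bianchi (11 years); then Baptiste, Drummond and Haddad (each 8 years).
Baptiste, Drummond and Haddad are each High Commissioner, so the next rule applies.
Among Baptiste, Drummond and Haddad, accorded doyen status before not accorded doyen status: Baptiste (accorded doyen status) before Drummond and Haddad (not accorded doyen status).
Among Drummond and Haddad, alphabetically by surname: Drummond before Haddad.
Full order: Ferreira, Castillo, Obi, Bianchi, Baptiste, Drummond, Haddad.

Ferreira, Castillo, Obi, Bianchi, Baptiste, Drummond, Haddad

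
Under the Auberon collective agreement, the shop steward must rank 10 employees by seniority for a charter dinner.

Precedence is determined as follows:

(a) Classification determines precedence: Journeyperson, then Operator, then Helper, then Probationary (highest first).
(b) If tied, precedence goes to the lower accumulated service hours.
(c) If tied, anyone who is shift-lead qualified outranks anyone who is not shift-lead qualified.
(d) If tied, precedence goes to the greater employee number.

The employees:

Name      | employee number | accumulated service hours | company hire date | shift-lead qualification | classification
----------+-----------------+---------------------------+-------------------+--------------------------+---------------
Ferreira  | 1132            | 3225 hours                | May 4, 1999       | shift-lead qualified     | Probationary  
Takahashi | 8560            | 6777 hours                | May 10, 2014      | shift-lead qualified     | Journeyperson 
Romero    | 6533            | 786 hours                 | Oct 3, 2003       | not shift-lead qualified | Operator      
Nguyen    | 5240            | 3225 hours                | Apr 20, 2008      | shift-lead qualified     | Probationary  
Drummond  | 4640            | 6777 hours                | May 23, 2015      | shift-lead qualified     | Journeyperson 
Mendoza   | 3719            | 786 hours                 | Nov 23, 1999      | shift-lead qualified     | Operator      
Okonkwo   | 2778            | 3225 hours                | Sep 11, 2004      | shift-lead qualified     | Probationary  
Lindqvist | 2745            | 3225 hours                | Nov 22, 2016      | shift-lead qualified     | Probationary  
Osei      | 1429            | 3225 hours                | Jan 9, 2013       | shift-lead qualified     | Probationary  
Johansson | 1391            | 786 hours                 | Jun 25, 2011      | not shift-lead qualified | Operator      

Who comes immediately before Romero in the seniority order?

By classification: Takahashi and Drummond (Journeyperson); then Mendoza, Romero and Johansson (Operator); then Nguyen, Okonkwo, Lindqvist, Osei and Ferreira (Probationary).
Takahashi and Drummond both have accumulated service hours 6777 hours, so the next rule applies.
Takahashi and Drummond are each shift-lead qualified, so the next rule applies.
Among Takahashi and Drummond, by employee number (higher first): Takahashi (8560) before Drummond (4640).
Mendoza, Romero and Johansson all have accumulated service hours 786 hours, so the next rule applies.
Among Mendoza, Romero and Johansson, shift-lead qualified before not shift-lead qualified: Mendoza (shift-lead qualified) before Romero and Johansson (not shift-lead qualified).
Among Romero and Johansson, by employee number (higher first): Romero (6533) before Johansson (1391).
Nguyen, Okonkwo, Lindqvist, Osei and Ferreira all have accumulated service hours 3225 hours, so the next rule applies.
Nguyen, Okonkwo, Lindqvist, Osei and Ferreira are each shift-lead qualified, so the next rule applies.
Among Nguyen, Okonkwo, Lindqvist, Osei and Ferreira, by employee number (higher first): Nguyen (5240) before Okonkwo (2778) before Lindqvist (2745) before Osei (1429) before Ferreira (1132).
Order: Takahashi, Drummond, Mendoza, Romero, Johansson, Nguyen, Okonkwo, Lindqvist, Osei, Ferreira.

Mendoza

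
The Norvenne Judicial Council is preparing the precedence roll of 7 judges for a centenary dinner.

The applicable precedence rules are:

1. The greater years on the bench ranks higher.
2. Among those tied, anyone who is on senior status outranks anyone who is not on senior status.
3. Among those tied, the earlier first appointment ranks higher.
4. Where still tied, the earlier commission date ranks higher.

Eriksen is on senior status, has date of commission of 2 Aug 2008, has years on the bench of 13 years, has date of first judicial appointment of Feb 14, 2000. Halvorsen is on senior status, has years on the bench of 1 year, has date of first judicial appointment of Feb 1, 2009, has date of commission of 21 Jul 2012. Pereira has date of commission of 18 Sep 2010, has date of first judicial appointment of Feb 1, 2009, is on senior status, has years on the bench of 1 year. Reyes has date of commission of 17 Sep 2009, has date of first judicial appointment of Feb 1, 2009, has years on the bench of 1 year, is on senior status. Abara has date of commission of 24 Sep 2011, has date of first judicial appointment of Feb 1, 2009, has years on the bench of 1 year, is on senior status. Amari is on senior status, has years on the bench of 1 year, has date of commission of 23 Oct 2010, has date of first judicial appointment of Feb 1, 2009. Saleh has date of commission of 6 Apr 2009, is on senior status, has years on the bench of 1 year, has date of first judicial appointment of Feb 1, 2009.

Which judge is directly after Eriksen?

Saleh

By years on the bench (higher first): Eriksen (13 years); then Saleh, Reyes, Pereira, Amari, Abara and Halvorsen (each 1 year).
Saleh, Reyes, Pereira, Amari, Abara and Halvorsen are each on senior status, so the next rule applies.
Saleh, Reyes, Pereira, Amari, Abara and Halvorsen all have date of first judicial appointment Feb 1, 2009, so the next rule applies.
Among Saleh, Reyes, Pereira, Amari, Abara and Halvorsen, by date of commission (earlier first): Saleh (6 Apr 2009) before Reyes (17 Sep 2009) before Pereira (18 Sep 2010) before Amari (23 Oct 2010) before Abara (24 Sep 2011) before Halvorsen (21 Jul 2012).
Order: Eriksen, Saleh, Reyes, Pereira, Amari, Abara, Halvorsen.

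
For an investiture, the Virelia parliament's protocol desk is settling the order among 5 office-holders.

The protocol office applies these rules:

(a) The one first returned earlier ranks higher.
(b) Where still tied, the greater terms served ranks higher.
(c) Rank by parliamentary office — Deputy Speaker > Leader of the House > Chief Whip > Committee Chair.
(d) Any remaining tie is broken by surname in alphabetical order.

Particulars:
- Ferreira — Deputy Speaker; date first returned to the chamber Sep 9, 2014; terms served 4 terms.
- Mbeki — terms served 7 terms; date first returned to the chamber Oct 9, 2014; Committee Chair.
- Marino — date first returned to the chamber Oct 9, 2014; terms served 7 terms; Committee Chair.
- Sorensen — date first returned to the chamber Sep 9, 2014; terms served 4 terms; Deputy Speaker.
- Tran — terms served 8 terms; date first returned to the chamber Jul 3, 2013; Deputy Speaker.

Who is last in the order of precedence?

By date first returned to the chamber (earlier first): Tran (Jul 3, 2013); then Ferreira and Sorensen (both Sep 9, 2014); then Marino and Mbeki (both Oct 9, 2014).
Ferreira and Sorensen both have terms served 4 terms, so the next rule applies.
Ferreira and Sorensen are each Deputy Speaker, so the next rule applies.
Among Ferreira and Sorensen, alphabetically by surname: Ferreira before Sorensen.
Marino and Mbeki both have terms served 7 terms, so the next rule applies.
Marino and Mbeki are each Committee Chair, so the next rule applies.
Among Marino and Mbeki, alphabetically by surname: Marino before Mbeki.
Order: Tran, Ferreira, Sorensen, Marino, Mbeki.

Mbeki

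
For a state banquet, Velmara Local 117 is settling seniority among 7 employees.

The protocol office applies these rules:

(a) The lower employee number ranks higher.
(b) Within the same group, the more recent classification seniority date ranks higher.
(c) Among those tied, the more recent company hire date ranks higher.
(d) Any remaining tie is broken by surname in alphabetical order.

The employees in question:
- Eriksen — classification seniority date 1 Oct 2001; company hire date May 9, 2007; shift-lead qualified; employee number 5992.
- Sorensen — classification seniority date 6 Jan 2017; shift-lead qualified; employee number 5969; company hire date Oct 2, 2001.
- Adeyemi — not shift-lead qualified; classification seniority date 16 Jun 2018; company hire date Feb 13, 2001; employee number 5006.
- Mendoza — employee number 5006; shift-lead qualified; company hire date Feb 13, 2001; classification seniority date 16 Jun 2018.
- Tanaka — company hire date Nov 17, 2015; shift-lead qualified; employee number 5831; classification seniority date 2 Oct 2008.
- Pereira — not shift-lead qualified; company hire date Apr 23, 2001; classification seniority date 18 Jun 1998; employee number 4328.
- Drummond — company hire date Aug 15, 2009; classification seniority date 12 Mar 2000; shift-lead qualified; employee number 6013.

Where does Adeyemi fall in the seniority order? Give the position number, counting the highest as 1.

2

By employee number (lower first): Pereira (4328); then Adeyemi and Mendoza (both 5006); then Tanaka (5831); then Sorensen (5969); then Eriksen (5992); then Drummond (6013).
Adeyemi and Mendoza both have classification seniority date 16 Jun 2018, so the next rule applies.
Adeyemi and Mendoza both have company hire date Feb 13, 2001, so the next rule applies.
Among Adeyemi and Mendoza, alphabetically by surname: Adeyemi before Mendoza.
Order: Pereira, Adeyemi, Mendoza, Tanaka, Sorensen, Eriksen, Drummond. So position 2.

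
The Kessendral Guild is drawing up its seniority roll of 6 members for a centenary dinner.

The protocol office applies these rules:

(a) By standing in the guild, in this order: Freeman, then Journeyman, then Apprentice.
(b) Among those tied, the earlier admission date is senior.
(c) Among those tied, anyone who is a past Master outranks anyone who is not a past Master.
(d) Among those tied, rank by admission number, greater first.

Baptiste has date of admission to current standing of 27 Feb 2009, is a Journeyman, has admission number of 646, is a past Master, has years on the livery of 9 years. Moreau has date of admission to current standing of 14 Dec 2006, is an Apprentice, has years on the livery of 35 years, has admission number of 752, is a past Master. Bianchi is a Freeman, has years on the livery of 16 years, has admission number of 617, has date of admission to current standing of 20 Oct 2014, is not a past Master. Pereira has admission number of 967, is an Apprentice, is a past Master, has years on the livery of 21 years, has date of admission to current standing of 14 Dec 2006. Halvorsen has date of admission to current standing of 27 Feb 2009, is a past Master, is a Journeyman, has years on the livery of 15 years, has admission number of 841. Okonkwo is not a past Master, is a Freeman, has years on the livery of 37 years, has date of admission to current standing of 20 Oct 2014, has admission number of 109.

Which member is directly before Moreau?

By standing in the guild: Bianchi and Okonkwo (Freeman); then Halvorsen and Baptiste (Journeyman); then Pereira and Moreau (Apprentice).
Bianchi and Okonkwo both have date of admission to current standing 20 Oct 2014, so the next rule applies.
Bianchi and Okonkwo are each not a past Master, so the next rule applies.
Among Bianchi and Okonkwo, by admission number (higher first): Bianchi (617) before Okonkwo (109).
Halvorsen and Baptiste both have date of admission to current standing 27 Feb 2009, so the next rule applies.
Halvorsen and Baptiste are each a past Master, so the next rule applies.
Among Halvorsen and Baptiste, by admission number (higher first): Halvorsen (841) before Baptiste (646).
Pereira and Moreau both have date of admission to current standing 14 Dec 2006, so the next rule applies.
Pereira and Moreau are each a past Master, so the next rule applies.
Among Pereira and Moreau, by admission number (higher first): Pereira (967) before Moreau (752).
Order: Bianchi, Okonkwo, Halvorsen, Baptiste, Pereira, Moreau.

Pereira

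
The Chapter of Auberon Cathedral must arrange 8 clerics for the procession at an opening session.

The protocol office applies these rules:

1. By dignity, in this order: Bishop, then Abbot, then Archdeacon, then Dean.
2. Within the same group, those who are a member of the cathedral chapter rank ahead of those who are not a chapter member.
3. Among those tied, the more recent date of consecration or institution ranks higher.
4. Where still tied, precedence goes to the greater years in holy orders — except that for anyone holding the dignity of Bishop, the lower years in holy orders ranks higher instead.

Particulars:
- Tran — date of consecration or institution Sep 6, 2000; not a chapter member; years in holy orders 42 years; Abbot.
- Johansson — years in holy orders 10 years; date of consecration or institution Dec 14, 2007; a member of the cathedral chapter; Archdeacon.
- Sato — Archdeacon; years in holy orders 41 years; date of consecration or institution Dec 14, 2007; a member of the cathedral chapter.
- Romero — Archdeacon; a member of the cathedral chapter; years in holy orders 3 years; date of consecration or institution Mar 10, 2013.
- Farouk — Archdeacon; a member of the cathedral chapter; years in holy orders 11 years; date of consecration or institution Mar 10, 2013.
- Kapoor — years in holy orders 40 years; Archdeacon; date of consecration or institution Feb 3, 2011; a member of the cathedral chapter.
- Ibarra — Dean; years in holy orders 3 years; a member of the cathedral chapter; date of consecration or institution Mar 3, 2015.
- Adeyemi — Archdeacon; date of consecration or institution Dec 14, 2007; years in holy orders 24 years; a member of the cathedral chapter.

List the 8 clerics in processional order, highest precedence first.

By dignity: Tran (Abbot); then Farouk, Romero, Kapoor, Sato, Adeyemi and Johansson (Archdeacon); then Ibarra (Dean).
Farouk, Romero, Kapoor, Sato, Adeyemi and Johansson are each a member of the cathedral chapter, so the next rule applies.
Among Farouk, Romero, Kapoor, Sato, Adeyemi and Johansson, by date of consecration or institution (later first): Farouk and Romero (Mar 10, 2013) before Kapoor (Feb 3, 2011) before Sato, Adeyemi and Johansson (Dec 14, 2007).
Among Farouk and Romero, by years in holy orders (higher first): Farouk (11 years) before Romero (3 years).
Among Sato, Adeyemi and Johansson, by years in holy orders (higher first): Sato (41 years) before Adeyemi (24 years) before Johansson (10 years).
Full order: Tran, Farouk, Romero, Kapoor, Sato, Adeyemi, Johansson, Ibarra.

Tran, Farouk, Romero, Kapoor, Sato, Adeyemi, Johansson, Ibarra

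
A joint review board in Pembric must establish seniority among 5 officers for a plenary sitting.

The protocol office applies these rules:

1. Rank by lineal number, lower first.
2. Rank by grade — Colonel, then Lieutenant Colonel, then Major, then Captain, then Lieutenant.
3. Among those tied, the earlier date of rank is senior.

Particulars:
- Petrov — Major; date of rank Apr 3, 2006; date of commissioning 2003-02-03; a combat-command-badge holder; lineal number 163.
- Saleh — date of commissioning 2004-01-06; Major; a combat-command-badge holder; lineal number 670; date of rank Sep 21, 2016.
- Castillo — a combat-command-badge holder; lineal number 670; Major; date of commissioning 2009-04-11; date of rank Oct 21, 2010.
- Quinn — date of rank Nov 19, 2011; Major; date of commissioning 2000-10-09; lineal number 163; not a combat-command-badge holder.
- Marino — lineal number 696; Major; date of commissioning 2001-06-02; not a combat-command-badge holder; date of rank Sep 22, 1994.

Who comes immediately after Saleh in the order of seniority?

By lineal number (lower first): Petrov and Quinn (both 163); then Castillo and Saleh (both 670); then Marino (696).
Petrov and Quinn are each Major, so the next rule applies.
Among Petrov and Quinn, by date of rank (earlier first): Petrov (Apr 3, 2006) before Quinn (Nov 19, 2011).
Castillo and Saleh are each Major, so the next rule applies.
Among Castillo and Saleh, by date of rank (earlier first): Castillo (Oct 21, 2010) before Saleh (Sep 21, 2016).
Order: Petrov, Quinn, Castillo, Saleh, Marino.

Marino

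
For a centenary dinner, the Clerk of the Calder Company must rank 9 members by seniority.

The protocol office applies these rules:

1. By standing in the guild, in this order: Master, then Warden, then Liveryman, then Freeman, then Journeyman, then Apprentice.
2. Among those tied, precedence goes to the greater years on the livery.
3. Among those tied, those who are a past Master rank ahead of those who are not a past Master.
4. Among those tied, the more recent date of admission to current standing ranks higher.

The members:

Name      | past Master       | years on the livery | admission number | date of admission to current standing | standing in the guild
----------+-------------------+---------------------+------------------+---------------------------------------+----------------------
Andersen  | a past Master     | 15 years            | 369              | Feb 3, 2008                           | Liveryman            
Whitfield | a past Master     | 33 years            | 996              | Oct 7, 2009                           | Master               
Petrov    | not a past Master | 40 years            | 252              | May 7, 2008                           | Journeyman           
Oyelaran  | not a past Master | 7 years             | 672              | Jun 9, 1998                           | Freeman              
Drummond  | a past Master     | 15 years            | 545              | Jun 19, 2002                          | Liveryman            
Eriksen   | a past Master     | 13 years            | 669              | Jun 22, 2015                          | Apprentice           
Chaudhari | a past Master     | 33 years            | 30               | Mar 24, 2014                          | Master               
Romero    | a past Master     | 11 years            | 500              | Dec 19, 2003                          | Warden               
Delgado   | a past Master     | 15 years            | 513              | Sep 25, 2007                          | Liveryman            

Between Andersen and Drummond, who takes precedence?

By standing in the guild: Chaudhari and Whitfield (Master); then Romero (Warden); then Andersen, Delgado and Drummond (Liveryman); then Oyelaran (Freeman); then Petrov (Journeyman); then Eriksen (Apprentice).
Chaudhari and Whitfield both have years on the livery 33 years, so the next rule applies.
Chaudhari and Whitfield are each a past Master, so the next rule applies.
Among Chaudhari and Whitfield, by date of admission to current standing (later first): Chaudhari (Mar 24, 2014) before Whitfield (Oct 7, 2009).
Andersen, Delgado and Drummond all have years on the livery 15 years, so the next rule applies.
Andersen, Delgado and Drummond are each a past Master, so the next rule applies.
Among Andersen, Delgado and Drummond, by date of admission to current standing (later first): Andersen (Feb 3, 2008) before Delgado (Sep 25, 2007) before Drummond (Jun 19, 2002).
So Andersen takes precedence.

Andersen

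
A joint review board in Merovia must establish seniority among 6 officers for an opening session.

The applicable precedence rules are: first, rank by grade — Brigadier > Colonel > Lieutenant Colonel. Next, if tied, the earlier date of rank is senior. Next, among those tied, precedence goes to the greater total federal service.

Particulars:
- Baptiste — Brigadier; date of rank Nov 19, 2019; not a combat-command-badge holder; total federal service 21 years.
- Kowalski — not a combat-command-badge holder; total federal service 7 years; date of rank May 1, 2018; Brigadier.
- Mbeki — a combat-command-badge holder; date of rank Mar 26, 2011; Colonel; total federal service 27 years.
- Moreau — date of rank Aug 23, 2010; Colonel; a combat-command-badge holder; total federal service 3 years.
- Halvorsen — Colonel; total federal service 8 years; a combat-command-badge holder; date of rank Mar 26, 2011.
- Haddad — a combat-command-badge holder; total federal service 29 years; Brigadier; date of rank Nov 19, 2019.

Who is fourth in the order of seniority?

Moreau

By grade: Kowalski, Haddad and Baptiste (Brigadier); then Moreau, Mbeki and Halvorsen (Colonel).
Among Kowalski, Haddad and Baptiste, by date of rank (earlier first): Kowalski (May 1, 2018) before Haddad and Baptiste (Nov 19, 2019).
Among Haddad and Baptiste, by total federal service (higher first): Haddad (29 years) before Baptiste (21 years).
Among Moreau, Mbeki and Halvorsen, by date of rank (earlier first): Moreau (Aug 23, 2010) before Mbeki and Halvorsen (Mar 26, 2011).
Among Mbeki and Halvorsen, by total federal service (higher first): Mbeki (27 years) before Halvorsen (8 years).
Order: Kowalski, Haddad, Baptiste, Moreau, Mbeki, Halvorsen.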